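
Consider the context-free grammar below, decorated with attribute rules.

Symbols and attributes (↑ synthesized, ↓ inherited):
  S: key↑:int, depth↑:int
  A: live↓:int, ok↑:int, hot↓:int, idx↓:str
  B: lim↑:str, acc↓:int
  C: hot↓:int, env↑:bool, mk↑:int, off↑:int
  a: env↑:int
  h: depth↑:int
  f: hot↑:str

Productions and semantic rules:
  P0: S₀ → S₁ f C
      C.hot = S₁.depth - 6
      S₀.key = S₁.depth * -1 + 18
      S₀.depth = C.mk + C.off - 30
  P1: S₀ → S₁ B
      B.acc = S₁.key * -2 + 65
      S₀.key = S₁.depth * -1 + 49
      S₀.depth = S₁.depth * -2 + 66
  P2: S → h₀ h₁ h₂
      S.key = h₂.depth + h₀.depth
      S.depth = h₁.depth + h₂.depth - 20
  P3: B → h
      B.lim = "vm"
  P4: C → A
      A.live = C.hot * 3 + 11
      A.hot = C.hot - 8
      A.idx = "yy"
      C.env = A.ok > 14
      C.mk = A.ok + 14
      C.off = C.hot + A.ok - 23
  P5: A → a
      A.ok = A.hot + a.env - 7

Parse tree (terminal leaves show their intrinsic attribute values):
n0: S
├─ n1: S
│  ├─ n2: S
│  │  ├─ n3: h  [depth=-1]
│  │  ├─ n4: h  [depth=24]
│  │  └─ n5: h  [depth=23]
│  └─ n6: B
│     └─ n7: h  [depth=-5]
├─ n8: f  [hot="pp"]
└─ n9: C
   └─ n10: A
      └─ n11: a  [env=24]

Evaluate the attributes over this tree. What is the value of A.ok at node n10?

15

1. n3.depth = -1  [terminal]
2. n4.depth = 24  [terminal]
3. n5.depth = 23  [terminal]
4. n2.key = 22  [h₂.depth + h₀.depth]
5. n2.depth = 27  [h₁.depth + h₂.depth - 20]
6. n6.acc = 21  [S₁.key * -2 + 65]
7. n7.depth = -5  [terminal]
8. n6.lim = "vm"  ["vm"]
9. n1.key = 22  [S₁.depth * -1 + 49]
10. n1.depth = 12  [S₁.depth * -2 + 66]
11. n8.hot = "pp"  [terminal]
12. n9.hot = 6  [S₁.depth - 6]
13. n10.live = 29  [C.hot * 3 + 11]
14. n10.hot = -2  [C.hot - 8]
15. n10.idx = "yy"  ["yy"]
16. n11.env = 24  [terminal]
17. n10.ok = 15  [A.hot + a.env - 7]
18. n9.env = true  [A.ok > 14]
19. n9.mk = 29  [A.ok + 14]
20. n9.off = -2  [C.hot + A.ok - 23]
21. n0.key = 6  [S₁.depth * -1 + 18]
22. n0.depth = -3  [C.mk + C.off - 30]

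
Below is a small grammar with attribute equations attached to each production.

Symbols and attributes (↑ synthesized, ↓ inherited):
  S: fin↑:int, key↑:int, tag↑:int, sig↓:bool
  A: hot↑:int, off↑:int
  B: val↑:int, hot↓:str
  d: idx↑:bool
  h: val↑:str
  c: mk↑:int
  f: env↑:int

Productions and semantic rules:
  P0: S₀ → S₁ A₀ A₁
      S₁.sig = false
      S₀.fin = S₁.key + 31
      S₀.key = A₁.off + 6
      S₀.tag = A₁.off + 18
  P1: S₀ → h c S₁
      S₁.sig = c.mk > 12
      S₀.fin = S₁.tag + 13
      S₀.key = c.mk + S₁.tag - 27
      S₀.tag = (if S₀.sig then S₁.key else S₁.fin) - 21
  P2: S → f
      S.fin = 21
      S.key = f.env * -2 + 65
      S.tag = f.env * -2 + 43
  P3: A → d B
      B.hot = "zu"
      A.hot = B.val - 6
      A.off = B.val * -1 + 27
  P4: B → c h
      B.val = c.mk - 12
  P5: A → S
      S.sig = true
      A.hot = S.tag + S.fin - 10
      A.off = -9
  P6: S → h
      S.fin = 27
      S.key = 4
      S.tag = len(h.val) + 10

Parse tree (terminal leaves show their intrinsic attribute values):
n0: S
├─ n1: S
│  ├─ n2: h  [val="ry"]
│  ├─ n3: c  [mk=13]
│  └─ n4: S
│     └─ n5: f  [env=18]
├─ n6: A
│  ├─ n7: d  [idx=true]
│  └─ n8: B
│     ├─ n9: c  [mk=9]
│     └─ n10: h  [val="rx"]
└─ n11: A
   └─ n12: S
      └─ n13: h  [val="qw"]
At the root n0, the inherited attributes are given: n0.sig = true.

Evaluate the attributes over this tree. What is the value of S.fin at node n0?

1. n0.sig = true  [given at root]
2. n1.sig = false  [false]
3. n2.val = "ry"  [terminal]
4. n3.mk = 13  [terminal]
5. n4.sig = true  [c.mk > 12]
6. n5.env = 18  [terminal]
7. n4.fin = 21  [21]
8. n4.key = 29  [f.env * -2 + 65]
9. n4.tag = 7  [f.env * -2 + 43]
10. n1.fin = 20  [S₁.tag + 13]
11. n1.key = -7  [c.mk + S₁.tag - 27]
12. n1.tag = 0  [(if S₀.sig then S₁.key else S₁.fin) - 21]
13. n7.idx = true  [terminal]
14. n8.hot = "zu"  ["zu"]
15. n9.mk = 9  [terminal]
16. n10.val = "rx"  [terminal]
17. n8.val = -3  [c.mk - 12]
18. n6.hot = -9  [B.val - 6]
19. n6.off = 30  [B.val * -1 + 27]
20. n12.sig = true  [true]
21. n13.val = "qw"  [terminal]
22. n12.fin = 27  [27]
23. n12.key = 4  [4]
24. n12.tag = 12  [len(h.val) + 10]
25. n11.hot = 29  [S.tag + S.fin - 10]
26. n11.off = -9  [-9]
27. n0.fin = 24  [S₁.key + 31]
28. n0.key = -3  [A₁.off + 6]
29. n0.tag = 9  [A₁.off + 18]

24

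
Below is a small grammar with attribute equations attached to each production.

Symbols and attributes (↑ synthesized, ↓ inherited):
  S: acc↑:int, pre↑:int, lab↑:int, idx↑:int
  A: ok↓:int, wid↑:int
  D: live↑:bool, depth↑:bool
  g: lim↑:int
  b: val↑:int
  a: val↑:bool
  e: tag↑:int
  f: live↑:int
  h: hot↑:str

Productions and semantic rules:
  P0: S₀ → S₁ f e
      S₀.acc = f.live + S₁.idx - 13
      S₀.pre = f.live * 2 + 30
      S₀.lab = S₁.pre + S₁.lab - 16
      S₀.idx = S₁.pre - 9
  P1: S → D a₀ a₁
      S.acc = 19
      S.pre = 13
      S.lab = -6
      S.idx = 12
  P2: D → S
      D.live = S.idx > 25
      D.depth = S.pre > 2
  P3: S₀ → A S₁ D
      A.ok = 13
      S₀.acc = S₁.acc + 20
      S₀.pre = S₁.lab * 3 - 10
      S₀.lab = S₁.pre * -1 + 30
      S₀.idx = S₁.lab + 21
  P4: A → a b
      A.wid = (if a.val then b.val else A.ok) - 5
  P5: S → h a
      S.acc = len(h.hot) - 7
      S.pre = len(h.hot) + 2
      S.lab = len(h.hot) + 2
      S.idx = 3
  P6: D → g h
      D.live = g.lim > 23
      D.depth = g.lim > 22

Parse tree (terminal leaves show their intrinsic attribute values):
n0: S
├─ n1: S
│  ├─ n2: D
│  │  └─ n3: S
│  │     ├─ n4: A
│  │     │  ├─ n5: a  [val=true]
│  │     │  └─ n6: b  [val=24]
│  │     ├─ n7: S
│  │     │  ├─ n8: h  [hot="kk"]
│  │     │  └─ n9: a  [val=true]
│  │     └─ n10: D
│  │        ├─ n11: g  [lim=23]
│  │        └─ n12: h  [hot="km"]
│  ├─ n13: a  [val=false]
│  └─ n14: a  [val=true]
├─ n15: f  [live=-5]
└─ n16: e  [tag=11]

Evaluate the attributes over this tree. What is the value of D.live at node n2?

false

1. n4.ok = 13  [13]
2. n5.val = true  [terminal]
3. n6.val = 24  [terminal]
4. n4.wid = 19  [(if a.val then b.val else A.ok) - 5]
5. n8.hot = "kk"  [terminal]
6. n9.val = true  [terminal]
7. n7.acc = -5  [len(h.hot) - 7]
8. n7.pre = 4  [len(h.hot) + 2]
9. n7.lab = 4  [len(h.hot) + 2]
10. n7.idx = 3  [3]
11. n11.lim = 23  [terminal]
12. n12.hot = "km"  [terminal]
13. n10.live = false  [g.lim > 23]
14. n10.depth = true  [g.lim > 22]
15. n3.acc = 15  [S₁.acc + 20]
16. n3.pre = 2  [S₁.lab * 3 - 10]
17. n3.lab = 26  [S₁.pre * -1 + 30]
18. n3.idx = 25  [S₁.lab + 21]
19. n2.live = false  [S.idx > 25]
20. n2.depth = false  [S.pre > 2]
21. n13.val = false  [terminal]
22. n14.val = true  [terminal]
23. n1.acc = 19  [19]
24. n1.pre = 13  [13]
25. n1.lab = -6  [-6]
26. n1.idx = 12  [12]
27. n15.live = -5  [terminal]
28. n16.tag = 11  [terminal]
29. n0.acc = -6  [f.live + S₁.idx - 13]
30. n0.pre = 20  [f.live * 2 + 30]
31. n0.lab = -9  [S₁.pre + S₁.lab - 16]
32. n0.idx = 4  [S₁.pre - 9]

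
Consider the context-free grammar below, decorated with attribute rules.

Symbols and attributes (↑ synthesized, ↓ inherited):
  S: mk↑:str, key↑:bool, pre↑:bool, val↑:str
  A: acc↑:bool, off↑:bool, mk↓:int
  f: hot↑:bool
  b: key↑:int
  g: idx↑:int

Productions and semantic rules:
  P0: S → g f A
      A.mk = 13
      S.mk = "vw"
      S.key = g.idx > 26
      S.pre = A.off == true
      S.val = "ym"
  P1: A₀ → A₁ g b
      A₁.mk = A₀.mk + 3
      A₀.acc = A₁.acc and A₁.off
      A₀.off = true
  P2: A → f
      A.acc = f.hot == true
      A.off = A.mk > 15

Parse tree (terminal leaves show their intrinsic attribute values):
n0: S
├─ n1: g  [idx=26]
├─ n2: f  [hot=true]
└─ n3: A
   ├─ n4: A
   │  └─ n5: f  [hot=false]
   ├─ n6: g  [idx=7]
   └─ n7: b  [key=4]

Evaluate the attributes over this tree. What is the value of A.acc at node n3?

false

1. n1.idx = 26  [terminal]
2. n2.hot = true  [terminal]
3. n3.mk = 13  [13]
4. n4.mk = 16  [A₀.mk + 3]
5. n5.hot = false  [terminal]
6. n4.acc = false  [f.hot == true]
7. n4.off = true  [A.mk > 15]
8. n6.idx = 7  [terminal]
9. n7.key = 4  [terminal]
10. n3.acc = false  [A₁.acc and A₁.off]
11. n3.off = true  [true]
12. n0.mk = "vw"  ["vw"]
13. n0.key = false  [g.idx > 26]
14. n0.pre = true  [A.off == true]
15. n0.val = "ym"  ["ym"]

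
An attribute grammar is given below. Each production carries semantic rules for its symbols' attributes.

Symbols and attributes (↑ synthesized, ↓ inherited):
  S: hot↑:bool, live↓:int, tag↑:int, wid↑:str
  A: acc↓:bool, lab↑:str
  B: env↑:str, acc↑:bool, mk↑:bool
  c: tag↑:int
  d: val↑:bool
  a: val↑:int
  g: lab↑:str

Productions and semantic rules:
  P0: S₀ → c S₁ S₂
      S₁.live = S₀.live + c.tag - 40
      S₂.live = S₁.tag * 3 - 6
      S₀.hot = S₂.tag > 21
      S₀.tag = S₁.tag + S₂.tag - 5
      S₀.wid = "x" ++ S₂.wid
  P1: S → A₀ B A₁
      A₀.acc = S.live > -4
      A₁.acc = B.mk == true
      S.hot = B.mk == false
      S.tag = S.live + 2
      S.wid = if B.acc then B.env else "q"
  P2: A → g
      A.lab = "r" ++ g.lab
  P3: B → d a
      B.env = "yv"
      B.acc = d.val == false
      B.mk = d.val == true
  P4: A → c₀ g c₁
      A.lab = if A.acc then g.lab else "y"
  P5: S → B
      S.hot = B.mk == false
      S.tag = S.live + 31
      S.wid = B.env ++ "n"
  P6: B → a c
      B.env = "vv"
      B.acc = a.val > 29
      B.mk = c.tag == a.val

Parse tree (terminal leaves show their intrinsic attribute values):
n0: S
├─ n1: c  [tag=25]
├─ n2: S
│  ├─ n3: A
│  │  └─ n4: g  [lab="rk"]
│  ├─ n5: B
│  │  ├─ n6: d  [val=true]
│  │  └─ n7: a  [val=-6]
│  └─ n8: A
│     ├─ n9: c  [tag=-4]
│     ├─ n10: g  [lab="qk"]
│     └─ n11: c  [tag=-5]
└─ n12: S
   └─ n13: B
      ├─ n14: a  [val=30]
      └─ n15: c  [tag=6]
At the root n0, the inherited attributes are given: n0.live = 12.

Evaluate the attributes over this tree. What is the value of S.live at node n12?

1. n0.live = 12  [given at root]
2. n1.tag = 25  [terminal]
3. n2.live = -3  [S₀.live + c.tag - 40]
4. n3.acc = true  [S.live > -4]
5. n4.lab = "rk"  [terminal]
6. n3.lab = "rrk"  ["r" ++ g.lab]
7. n6.val = true  [terminal]
8. n7.val = -6  [terminal]
9. n5.env = "yv"  ["yv"]
10. n5.acc = false  [d.val == false]
11. n5.mk = true  [d.val == true]
12. n8.acc = true  [B.mk == true]
13. n9.tag = -4  [terminal]
14. n10.lab = "qk"  [terminal]
15. n11.tag = -5  [terminal]
16. n8.lab = "qk"  [if A.acc then g.lab else "y"]
17. n2.hot = false  [B.mk == false]
18. n2.tag = -1  [S.live + 2]
19. n2.wid = "q"  [if B.acc then B.env else "q"]
20. n12.live = -9  [S₁.tag * 3 - 6]
21. n14.val = 30  [terminal]
22. n15.tag = 6  [terminal]
23. n13.env = "vv"  ["vv"]
24. n13.acc = true  [a.val > 29]
25. n13.mk = false  [c.tag == a.val]
26. n12.hot = true  [B.mk == false]
27. n12.tag = 22  [S.live + 31]
28. n12.wid = "vvn"  [B.env ++ "n"]
29. n0.hot = true  [S₂.tag > 21]
30. n0.tag = 16  [S₁.tag + S₂.tag - 5]
31. n0.wid = "xvvn"  ["x" ++ S₂.wid]

-9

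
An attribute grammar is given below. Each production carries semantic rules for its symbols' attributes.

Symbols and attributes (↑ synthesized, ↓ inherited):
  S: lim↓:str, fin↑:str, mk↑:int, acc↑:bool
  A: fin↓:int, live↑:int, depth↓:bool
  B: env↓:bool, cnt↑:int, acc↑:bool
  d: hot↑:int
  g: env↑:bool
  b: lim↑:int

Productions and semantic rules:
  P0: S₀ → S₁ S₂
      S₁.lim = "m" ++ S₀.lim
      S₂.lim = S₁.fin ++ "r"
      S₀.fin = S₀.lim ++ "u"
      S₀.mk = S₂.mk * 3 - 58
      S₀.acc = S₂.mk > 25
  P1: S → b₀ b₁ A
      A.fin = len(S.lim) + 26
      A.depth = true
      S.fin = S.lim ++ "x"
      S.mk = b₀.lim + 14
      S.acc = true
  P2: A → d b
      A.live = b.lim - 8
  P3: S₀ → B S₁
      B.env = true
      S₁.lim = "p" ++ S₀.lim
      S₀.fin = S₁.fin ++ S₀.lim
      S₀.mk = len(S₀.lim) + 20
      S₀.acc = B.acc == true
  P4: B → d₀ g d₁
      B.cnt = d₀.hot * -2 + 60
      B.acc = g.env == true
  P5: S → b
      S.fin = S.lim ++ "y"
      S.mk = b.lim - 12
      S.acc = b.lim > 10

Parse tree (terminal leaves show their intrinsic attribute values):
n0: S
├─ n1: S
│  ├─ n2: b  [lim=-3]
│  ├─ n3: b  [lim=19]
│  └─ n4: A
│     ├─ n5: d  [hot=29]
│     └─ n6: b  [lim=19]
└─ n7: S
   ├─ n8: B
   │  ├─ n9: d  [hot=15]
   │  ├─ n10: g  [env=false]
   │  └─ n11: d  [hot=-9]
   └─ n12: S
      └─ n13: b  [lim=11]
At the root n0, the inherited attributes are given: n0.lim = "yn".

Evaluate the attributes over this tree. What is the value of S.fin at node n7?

"pmynxrymynxr"

1. n0.lim = "yn"  [given at root]
2. n1.lim = "myn"  ["m" ++ S₀.lim]
3. n2.lim = -3  [terminal]
4. n3.lim = 19  [terminal]
5. n4.fin = 29  [len(S.lim) + 26]
6. n4.depth = true  [true]
7. n5.hot = 29  [terminal]
8. n6.lim = 19  [terminal]
9. n4.live = 11  [b.lim - 8]
10. n1.fin = "mynx"  [S.lim ++ "x"]
11. n1.mk = 11  [b₀.lim + 14]
12. n1.acc = true  [true]
13. n7.lim = "mynxr"  [S₁.fin ++ "r"]
14. n8.env = true  [true]
15. n9.hot = 15  [terminal]
16. n10.env = false  [terminal]
17. n11.hot = -9  [terminal]
18. n8.cnt = 30  [d₀.hot * -2 + 60]
19. n8.acc = false  [g.env == true]
20. n12.lim = "pmynxr"  ["p" ++ S₀.lim]
21. n13.lim = 11  [terminal]
22. n12.fin = "pmynxry"  [S.lim ++ "y"]
23. n12.mk = -1  [b.lim - 12]
24. n12.acc = true  [b.lim > 10]
25. n7.fin = "pmynxrymynxr"  [S₁.fin ++ S₀.lim]
26. n7.mk = 25  [len(S₀.lim) + 20]
27. n7.acc = false  [B.acc == true]
28. n0.fin = "ynu"  [S₀.lim ++ "u"]
29. n0.mk = 17  [S₂.mk * 3 - 58]
30. n0.acc = false  [S₂.mk > 25]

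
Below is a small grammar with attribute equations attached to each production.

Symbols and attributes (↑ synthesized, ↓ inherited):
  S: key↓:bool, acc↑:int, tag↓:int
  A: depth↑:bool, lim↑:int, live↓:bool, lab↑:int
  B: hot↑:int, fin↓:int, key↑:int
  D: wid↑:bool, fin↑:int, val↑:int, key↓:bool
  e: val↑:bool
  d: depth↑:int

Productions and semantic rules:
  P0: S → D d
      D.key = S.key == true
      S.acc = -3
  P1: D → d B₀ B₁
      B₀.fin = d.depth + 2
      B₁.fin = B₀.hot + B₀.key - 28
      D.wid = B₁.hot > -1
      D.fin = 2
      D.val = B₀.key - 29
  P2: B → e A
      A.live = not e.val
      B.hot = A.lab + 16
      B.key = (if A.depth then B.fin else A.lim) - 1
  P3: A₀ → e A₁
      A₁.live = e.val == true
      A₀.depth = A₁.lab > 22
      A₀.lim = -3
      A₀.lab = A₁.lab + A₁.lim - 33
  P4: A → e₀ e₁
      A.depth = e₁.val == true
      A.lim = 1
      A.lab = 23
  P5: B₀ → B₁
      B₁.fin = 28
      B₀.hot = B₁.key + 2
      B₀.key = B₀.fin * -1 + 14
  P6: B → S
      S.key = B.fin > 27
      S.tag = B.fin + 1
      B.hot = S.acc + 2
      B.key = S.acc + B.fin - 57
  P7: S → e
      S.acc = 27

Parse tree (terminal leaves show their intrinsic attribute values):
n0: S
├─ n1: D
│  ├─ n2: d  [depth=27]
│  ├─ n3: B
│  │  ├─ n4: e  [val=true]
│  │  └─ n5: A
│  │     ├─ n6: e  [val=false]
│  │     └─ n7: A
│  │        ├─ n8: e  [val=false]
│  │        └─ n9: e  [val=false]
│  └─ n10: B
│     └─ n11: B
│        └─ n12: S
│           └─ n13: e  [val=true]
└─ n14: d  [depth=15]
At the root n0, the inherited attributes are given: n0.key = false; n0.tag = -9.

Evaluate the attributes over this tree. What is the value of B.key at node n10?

7

1. n0.key = false  [given at root]
2. n0.tag = -9  [given at root]
3. n1.key = false  [S.key == true]
4. n2.depth = 27  [terminal]
5. n3.fin = 29  [d.depth + 2]
6. n4.val = true  [terminal]
7. n5.live = false  [not e.val]
8. n6.val = false  [terminal]
9. n7.live = false  [e.val == true]
10. n8.val = false  [terminal]
11. n9.val = false  [terminal]
12. n7.depth = false  [e₁.val == true]
13. n7.lim = 1  [1]
14. n7.lab = 23  [23]
15. n5.depth = true  [A₁.lab > 22]
16. n5.lim = -3  [-3]
17. n5.lab = -9  [A₁.lab + A₁.lim - 33]
18. n3.hot = 7  [A.lab + 16]
19. n3.key = 28  [(if A.depth then B.fin else A.lim) - 1]
20. n10.fin = 7  [B₀.hot + B₀.key - 28]
21. n11.fin = 28  [28]
22. n12.key = true  [B.fin > 27]
23. n12.tag = 29  [B.fin + 1]
24. n13.val = true  [terminal]
25. n12.acc = 27  [27]
26. n11.hot = 29  [S.acc + 2]
27. n11.key = -2  [S.acc + B.fin - 57]
28. n10.hot = 0  [B₁.key + 2]
29. n10.key = 7  [B₀.fin * -1 + 14]
30. n1.wid = true  [B₁.hot > -1]
31. n1.fin = 2  [2]
32. n1.val = -1  [B₀.key - 29]
33. n14.depth = 15  [terminal]
34. n0.acc = -3  [-3]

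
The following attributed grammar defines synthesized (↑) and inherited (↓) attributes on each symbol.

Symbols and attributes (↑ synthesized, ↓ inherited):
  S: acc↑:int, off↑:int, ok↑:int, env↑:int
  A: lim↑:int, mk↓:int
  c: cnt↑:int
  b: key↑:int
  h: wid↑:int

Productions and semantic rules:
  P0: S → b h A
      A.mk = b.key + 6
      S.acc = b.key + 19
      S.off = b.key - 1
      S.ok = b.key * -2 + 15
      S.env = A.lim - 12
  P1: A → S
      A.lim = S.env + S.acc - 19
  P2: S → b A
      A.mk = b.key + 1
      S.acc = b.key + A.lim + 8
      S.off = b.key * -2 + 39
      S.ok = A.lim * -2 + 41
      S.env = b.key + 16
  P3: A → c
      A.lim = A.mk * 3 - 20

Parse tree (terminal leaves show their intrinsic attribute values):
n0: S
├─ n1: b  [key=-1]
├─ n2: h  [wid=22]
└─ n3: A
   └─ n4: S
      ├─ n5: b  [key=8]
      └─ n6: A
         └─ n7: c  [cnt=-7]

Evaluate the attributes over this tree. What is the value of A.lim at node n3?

28

1. n1.key = -1  [terminal]
2. n2.wid = 22  [terminal]
3. n3.mk = 5  [b.key + 6]
4. n5.key = 8  [terminal]
5. n6.mk = 9  [b.key + 1]
6. n7.cnt = -7  [terminal]
7. n6.lim = 7  [A.mk * 3 - 20]
8. n4.acc = 23  [b.key + A.lim + 8]
9. n4.off = 23  [b.key * -2 + 39]
10. n4.ok = 27  [A.lim * -2 + 41]
11. n4.env = 24  [b.key + 16]
12. n3.lim = 28  [S.env + S.acc - 19]
13. n0.acc = 18  [b.key + 19]
14. n0.off = -2  [b.key - 1]
15. n0.ok = 17  [b.key * -2 + 15]
16. n0.env = 16  [A.lim - 12]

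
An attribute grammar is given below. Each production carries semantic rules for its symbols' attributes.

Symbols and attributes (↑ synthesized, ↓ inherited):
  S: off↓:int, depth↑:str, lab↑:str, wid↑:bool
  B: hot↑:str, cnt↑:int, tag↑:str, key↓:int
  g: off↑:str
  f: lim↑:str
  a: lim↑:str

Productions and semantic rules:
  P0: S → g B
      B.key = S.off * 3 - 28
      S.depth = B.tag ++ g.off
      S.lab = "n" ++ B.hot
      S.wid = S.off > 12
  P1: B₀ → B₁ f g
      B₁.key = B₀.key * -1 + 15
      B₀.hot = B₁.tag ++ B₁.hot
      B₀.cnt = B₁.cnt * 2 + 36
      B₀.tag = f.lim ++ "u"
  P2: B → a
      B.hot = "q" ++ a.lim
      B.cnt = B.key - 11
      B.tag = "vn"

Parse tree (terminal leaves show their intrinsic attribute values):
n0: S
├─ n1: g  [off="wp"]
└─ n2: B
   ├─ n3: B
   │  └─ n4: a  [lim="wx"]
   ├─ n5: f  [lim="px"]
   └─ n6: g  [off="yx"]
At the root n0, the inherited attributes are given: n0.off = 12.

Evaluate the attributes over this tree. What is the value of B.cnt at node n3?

-4

1. n0.off = 12  [given at root]
2. n1.off = "wp"  [terminal]
3. n2.key = 8  [S.off * 3 - 28]
4. n3.key = 7  [B₀.key * -1 + 15]
5. n4.lim = "wx"  [terminal]
6. n3.hot = "qwx"  ["q" ++ a.lim]
7. n3.cnt = -4  [B.key - 11]
8. n3.tag = "vn"  ["vn"]
9. n5.lim = "px"  [terminal]
10. n6.off = "yx"  [terminal]
11. n2.hot = "vnqwx"  [B₁.tag ++ B₁.hot]
12. n2.cnt = 28  [B₁.cnt * 2 + 36]
13. n2.tag = "pxu"  [f.lim ++ "u"]
14. n0.depth = "pxuwp"  [B.tag ++ g.off]
15. n0.lab = "nvnqwx"  ["n" ++ B.hot]
16. n0.wid = false  [S.off > 12]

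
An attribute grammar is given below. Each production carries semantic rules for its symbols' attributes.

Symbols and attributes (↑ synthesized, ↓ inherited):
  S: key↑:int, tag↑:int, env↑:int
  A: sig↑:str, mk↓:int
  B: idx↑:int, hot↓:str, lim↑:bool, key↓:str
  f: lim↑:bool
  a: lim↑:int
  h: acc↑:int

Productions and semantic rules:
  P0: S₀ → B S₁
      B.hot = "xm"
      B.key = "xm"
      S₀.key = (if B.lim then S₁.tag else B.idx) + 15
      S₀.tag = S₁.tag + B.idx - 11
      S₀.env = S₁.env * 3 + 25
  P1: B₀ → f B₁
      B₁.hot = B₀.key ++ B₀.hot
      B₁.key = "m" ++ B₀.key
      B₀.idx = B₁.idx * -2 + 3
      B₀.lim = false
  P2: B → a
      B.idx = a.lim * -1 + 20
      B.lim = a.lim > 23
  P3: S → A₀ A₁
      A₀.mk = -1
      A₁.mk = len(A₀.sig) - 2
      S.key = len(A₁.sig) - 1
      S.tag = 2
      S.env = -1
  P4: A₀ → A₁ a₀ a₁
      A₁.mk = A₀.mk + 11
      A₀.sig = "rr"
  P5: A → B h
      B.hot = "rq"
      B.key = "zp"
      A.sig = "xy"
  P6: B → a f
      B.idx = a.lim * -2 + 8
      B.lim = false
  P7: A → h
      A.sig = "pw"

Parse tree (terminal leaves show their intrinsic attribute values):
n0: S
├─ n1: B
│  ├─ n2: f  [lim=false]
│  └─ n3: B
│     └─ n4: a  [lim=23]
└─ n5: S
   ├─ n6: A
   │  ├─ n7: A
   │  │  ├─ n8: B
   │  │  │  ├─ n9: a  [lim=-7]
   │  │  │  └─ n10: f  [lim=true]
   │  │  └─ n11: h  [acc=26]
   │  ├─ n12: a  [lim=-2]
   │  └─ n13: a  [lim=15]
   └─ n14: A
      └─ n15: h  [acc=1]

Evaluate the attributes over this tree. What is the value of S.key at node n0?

24

1. n1.hot = "xm"  ["xm"]
2. n1.key = "xm"  ["xm"]
3. n2.lim = false  [terminal]
4. n3.hot = "xmxm"  [B₀.key ++ B₀.hot]
5. n3.key = "mxm"  ["m" ++ B₀.key]
6. n4.lim = 23  [terminal]
7. n3.idx = -3  [a.lim * -1 + 20]
8. n3.lim = false  [a.lim > 23]
9. n1.idx = 9  [B₁.idx * -2 + 3]
10. n1.lim = false  [false]
11. n6.mk = -1  [-1]
12. n7.mk = 10  [A₀.mk + 11]
13. n8.hot = "rq"  ["rq"]
14. n8.key = "zp"  ["zp"]
15. n9.lim = -7  [terminal]
16. n10.lim = true  [terminal]
17. n8.idx = 22  [a.lim * -2 + 8]
18. n8.lim = false  [false]
19. n11.acc = 26  [terminal]
20. n7.sig = "xy"  ["xy"]
21. n12.lim = -2  [terminal]
22. n13.lim = 15  [terminal]
23. n6.sig = "rr"  ["rr"]
24. n14.mk = 0  [len(A₀.sig) - 2]
25. n15.acc = 1  [terminal]
26. n14.sig = "pw"  ["pw"]
27. n5.key = 1  [len(A₁.sig) - 1]
28. n5.tag = 2  [2]
29. n5.env = -1  [-1]
30. n0.key = 24  [(if B.lim then S₁.tag else B.idx) + 15]
31. n0.tag = 0  [S₁.tag + B.idx - 11]
32. n0.env = 22  [S₁.env * 3 + 25]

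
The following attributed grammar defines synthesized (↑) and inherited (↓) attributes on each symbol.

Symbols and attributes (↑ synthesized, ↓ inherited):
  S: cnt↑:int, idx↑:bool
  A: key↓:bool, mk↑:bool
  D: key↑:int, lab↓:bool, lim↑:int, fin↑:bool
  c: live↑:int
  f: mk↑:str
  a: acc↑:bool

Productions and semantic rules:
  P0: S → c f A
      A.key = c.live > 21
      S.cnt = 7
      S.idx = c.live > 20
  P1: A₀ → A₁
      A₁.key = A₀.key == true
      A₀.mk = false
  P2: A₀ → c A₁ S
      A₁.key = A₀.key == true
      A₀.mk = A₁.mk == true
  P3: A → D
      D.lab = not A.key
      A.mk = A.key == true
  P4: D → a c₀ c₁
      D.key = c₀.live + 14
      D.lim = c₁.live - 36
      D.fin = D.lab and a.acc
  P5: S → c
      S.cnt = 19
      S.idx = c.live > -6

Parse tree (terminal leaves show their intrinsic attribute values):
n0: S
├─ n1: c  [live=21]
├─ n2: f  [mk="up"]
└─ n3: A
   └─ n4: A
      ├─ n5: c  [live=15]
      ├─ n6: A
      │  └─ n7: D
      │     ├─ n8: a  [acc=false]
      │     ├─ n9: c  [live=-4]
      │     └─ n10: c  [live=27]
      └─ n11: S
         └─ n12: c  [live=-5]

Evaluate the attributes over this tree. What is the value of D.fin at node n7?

false

1. n1.live = 21  [terminal]
2. n2.mk = "up"  [terminal]
3. n3.key = false  [c.live > 21]
4. n4.key = false  [A₀.key == true]
5. n5.live = 15  [terminal]
6. n6.key = false  [A₀.key == true]
7. n7.lab = true  [not A.key]
8. n8.acc = false  [terminal]
9. n9.live = -4  [terminal]
10. n10.live = 27  [terminal]
11. n7.key = 10  [c₀.live + 14]
12. n7.lim = -9  [c₁.live - 36]
13. n7.fin = false  [D.lab and a.acc]
14. n6.mk = false  [A.key == true]
15. n12.live = -5  [terminal]
16. n11.cnt = 19  [19]
17. n11.idx = true  [c.live > -6]
18. n4.mk = false  [A₁.mk == true]
19. n3.mk = false  [false]
20. n0.cnt = 7  [7]
21. n0.idx = true  [c.live > 20]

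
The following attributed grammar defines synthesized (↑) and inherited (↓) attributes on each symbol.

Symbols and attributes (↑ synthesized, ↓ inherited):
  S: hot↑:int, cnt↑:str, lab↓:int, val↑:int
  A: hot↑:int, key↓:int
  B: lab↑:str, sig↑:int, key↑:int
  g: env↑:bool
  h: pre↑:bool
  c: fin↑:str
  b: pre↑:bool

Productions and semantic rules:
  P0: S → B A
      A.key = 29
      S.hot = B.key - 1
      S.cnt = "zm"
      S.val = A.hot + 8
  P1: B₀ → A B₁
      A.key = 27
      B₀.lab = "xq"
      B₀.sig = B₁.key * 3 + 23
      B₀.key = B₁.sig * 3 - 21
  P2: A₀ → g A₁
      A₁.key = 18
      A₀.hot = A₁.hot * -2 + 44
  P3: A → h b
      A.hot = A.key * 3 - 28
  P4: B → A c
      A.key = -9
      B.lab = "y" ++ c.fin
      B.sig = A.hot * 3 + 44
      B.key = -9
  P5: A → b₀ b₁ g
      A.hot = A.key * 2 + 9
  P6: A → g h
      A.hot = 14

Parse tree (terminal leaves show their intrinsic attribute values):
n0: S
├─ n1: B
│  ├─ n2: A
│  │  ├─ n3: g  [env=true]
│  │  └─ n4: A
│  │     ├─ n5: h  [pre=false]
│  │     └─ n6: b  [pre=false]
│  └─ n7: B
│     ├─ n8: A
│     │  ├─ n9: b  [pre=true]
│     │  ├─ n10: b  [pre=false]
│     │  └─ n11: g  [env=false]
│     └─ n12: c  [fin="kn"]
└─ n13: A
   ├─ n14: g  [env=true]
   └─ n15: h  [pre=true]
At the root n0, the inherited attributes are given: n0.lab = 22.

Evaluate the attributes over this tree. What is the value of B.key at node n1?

30

1. n0.lab = 22  [given at root]
2. n2.key = 27  [27]
3. n3.env = true  [terminal]
4. n4.key = 18  [18]
5. n5.pre = false  [terminal]
6. n6.pre = false  [terminal]
7. n4.hot = 26  [A.key * 3 - 28]
8. n2.hot = -8  [A₁.hot * -2 + 44]
9. n8.key = -9  [-9]
10. n9.pre = true  [terminal]
11. n10.pre = false  [terminal]
12. n11.env = false  [terminal]
13. n8.hot = -9  [A.key * 2 + 9]
14. n12.fin = "kn"  [terminal]
15. n7.lab = "ykn"  ["y" ++ c.fin]
16. n7.sig = 17  [A.hot * 3 + 44]
17. n7.key = -9  [-9]
18. n1.lab = "xq"  ["xq"]
19. n1.sig = -4  [B₁.key * 3 + 23]
20. n1.key = 30  [B₁.sig * 3 - 21]
21. n13.key = 29  [29]
22. n14.env = true  [terminal]
23. n15.pre = true  [terminal]
24. n13.hot = 14  [14]
25. n0.hot = 29  [B.key - 1]
26. n0.cnt = "zm"  ["zm"]
27. n0.val = 22  [A.hot + 8]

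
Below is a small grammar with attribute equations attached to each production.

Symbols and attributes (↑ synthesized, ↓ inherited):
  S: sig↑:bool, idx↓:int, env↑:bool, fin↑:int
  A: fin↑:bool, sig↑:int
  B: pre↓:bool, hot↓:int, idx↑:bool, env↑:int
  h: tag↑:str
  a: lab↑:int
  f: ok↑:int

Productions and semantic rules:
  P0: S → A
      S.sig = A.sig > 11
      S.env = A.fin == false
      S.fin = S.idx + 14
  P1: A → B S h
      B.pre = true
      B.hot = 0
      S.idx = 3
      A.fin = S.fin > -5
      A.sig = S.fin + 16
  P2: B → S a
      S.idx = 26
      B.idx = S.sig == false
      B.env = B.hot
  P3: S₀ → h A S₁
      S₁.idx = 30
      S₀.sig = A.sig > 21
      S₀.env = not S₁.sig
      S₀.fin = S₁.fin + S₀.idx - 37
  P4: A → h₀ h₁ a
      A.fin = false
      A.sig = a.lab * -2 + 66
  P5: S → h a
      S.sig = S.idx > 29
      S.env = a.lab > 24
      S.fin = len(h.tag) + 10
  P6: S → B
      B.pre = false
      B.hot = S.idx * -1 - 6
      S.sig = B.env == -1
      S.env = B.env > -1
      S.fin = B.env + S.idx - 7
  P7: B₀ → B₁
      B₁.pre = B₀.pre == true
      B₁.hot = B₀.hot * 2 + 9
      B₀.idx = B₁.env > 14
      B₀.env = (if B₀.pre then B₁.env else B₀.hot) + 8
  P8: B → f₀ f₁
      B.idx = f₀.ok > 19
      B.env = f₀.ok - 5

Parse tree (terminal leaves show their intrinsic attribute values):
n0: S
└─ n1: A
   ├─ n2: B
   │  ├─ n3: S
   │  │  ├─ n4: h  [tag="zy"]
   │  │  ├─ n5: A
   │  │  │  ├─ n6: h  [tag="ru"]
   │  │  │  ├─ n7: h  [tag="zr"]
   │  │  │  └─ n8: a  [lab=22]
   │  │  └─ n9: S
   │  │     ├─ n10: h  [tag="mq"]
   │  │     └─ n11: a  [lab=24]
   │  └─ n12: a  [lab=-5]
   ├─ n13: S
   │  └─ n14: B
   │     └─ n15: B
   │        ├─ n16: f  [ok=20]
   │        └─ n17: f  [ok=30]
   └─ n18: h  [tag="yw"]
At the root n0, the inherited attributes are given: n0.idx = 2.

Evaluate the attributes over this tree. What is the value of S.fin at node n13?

1. n0.idx = 2  [given at root]
2. n2.pre = true  [true]
3. n2.hot = 0  [0]
4. n3.idx = 26  [26]
5. n4.tag = "zy"  [terminal]
6. n6.tag = "ru"  [terminal]
7. n7.tag = "zr"  [terminal]
8. n8.lab = 22  [terminal]
9. n5.fin = false  [false]
10. n5.sig = 22  [a.lab * -2 + 66]
11. n9.idx = 30  [30]
12. n10.tag = "mq"  [terminal]
13. n11.lab = 24  [terminal]
14. n9.sig = true  [S.idx > 29]
15. n9.env = false  [a.lab > 24]
16. n9.fin = 12  [len(h.tag) + 10]
17. n3.sig = true  [A.sig > 21]
18. n3.env = false  [not S₁.sig]
19. n3.fin = 1  [S₁.fin + S₀.idx - 37]
20. n12.lab = -5  [terminal]
21. n2.idx = false  [S.sig == false]
22. n2.env = 0  [B.hot]
23. n13.idx = 3  [3]
24. n14.pre = false  [false]
25. n14.hot = -9  [S.idx * -1 - 6]
26. n15.pre = false  [B₀.pre == true]
27. n15.hot = -9  [B₀.hot * 2 + 9]
28. n16.ok = 20  [terminal]
29. n17.ok = 30  [terminal]
30. n15.idx = true  [f₀.ok > 19]
31. n15.env = 15  [f₀.ok - 5]
32. n14.idx = true  [B₁.env > 14]
33. n14.env = -1  [(if B₀.pre then B₁.env else B₀.hot) + 8]
34. n13.sig = true  [B.env == -1]
35. n13.env = false  [B.env > -1]
36. n13.fin = -5  [B.env + S.idx - 7]
37. n18.tag = "yw"  [terminal]
38. n1.fin = false  [S.fin > -5]
39. n1.sig = 11  [S.fin + 16]
40. n0.sig = false  [A.sig > 11]
41. n0.env = true  [A.fin == false]
42. n0.fin = 16  [S.idx + 14]

-5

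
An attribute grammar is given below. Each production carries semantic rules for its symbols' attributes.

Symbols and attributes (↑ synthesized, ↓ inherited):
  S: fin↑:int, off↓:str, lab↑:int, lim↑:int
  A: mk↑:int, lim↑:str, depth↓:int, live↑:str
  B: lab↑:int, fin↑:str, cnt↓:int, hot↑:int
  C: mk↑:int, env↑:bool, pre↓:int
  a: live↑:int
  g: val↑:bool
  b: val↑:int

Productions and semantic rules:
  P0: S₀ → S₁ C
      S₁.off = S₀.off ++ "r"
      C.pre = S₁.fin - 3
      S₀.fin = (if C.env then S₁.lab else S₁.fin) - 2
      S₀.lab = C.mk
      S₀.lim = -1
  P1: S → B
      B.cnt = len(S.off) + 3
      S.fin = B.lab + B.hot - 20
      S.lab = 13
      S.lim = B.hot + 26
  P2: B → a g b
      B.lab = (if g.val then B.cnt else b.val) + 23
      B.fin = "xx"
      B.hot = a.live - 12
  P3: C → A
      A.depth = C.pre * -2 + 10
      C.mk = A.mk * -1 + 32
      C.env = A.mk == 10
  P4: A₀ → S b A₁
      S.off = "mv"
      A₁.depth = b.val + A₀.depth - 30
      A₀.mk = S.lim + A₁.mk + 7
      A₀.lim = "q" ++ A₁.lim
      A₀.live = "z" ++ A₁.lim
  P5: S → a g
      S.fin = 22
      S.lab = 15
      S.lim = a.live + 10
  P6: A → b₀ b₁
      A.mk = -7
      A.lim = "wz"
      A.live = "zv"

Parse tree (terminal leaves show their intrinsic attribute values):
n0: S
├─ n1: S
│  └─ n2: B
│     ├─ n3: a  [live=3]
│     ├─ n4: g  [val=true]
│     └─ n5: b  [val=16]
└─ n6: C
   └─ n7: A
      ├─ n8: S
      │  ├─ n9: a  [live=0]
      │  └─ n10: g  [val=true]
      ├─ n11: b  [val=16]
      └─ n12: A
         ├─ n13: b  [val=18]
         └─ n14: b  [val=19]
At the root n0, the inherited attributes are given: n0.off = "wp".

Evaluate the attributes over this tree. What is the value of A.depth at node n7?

16

1. n0.off = "wp"  [given at root]
2. n1.off = "wpr"  [S₀.off ++ "r"]
3. n2.cnt = 6  [len(S.off) + 3]
4. n3.live = 3  [terminal]
5. n4.val = true  [terminal]
6. n5.val = 16  [terminal]
7. n2.lab = 29  [(if g.val then B.cnt else b.val) + 23]
8. n2.fin = "xx"  ["xx"]
9. n2.hot = -9  [a.live - 12]
10. n1.fin = 0  [B.lab + B.hot - 20]
11. n1.lab = 13  [13]
12. n1.lim = 17  [B.hot + 26]
13. n6.pre = -3  [S₁.fin - 3]
14. n7.depth = 16  [C.pre * -2 + 10]
15. n8.off = "mv"  ["mv"]
16. n9.live = 0  [terminal]
17. n10.val = true  [terminal]
18. n8.fin = 22  [22]
19. n8.lab = 15  [15]
20. n8.lim = 10  [a.live + 10]
21. n11.val = 16  [terminal]
22. n12.depth = 2  [b.val + A₀.depth - 30]
23. n13.val = 18  [terminal]
24. n14.val = 19  [terminal]
25. n12.mk = -7  [-7]
26. n12.lim = "wz"  ["wz"]
27. n12.live = "zv"  ["zv"]
28. n7.mk = 10  [S.lim + A₁.mk + 7]
29. n7.lim = "qwz"  ["q" ++ A₁.lim]
30. n7.live = "zwz"  ["z" ++ A₁.lim]
31. n6.mk = 22  [A.mk * -1 + 32]
32. n6.env = true  [A.mk == 10]
33. n0.fin = 11  [(if C.env then S₁.lab else S₁.fin) - 2]
34. n0.lab = 22  [C.mk]
35. n0.lim = -1  [-1]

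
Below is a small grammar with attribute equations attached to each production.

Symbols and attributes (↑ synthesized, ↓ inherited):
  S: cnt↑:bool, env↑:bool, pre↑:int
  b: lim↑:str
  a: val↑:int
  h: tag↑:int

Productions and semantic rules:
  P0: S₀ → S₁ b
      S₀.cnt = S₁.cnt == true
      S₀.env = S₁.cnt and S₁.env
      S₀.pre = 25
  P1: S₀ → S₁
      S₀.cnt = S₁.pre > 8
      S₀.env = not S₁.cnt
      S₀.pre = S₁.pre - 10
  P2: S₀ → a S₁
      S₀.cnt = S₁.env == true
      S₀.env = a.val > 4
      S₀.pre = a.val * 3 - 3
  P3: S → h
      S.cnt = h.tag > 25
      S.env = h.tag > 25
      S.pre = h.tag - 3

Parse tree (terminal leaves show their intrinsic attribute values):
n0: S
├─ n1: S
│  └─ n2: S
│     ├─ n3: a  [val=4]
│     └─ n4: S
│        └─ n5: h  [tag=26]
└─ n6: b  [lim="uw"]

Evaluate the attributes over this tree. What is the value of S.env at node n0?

1. n3.val = 4  [terminal]
2. n5.tag = 26  [terminal]
3. n4.cnt = true  [h.tag > 25]
4. n4.env = true  [h.tag > 25]
5. n4.pre = 23  [h.tag - 3]
6. n2.cnt = true  [S₁.env == true]
7. n2.env = false  [a.val > 4]
8. n2.pre = 9  [a.val * 3 - 3]
9. n1.cnt = true  [S₁.pre > 8]
10. n1.env = false  [not S₁.cnt]
11. n1.pre = -1  [S₁.pre - 10]
12. n6.lim = "uw"  [terminal]
13. n0.cnt = true  [S₁.cnt == true]
14. n0.env = false  [S₁.cnt and S₁.env]
15. n0.pre = 25  [25]

false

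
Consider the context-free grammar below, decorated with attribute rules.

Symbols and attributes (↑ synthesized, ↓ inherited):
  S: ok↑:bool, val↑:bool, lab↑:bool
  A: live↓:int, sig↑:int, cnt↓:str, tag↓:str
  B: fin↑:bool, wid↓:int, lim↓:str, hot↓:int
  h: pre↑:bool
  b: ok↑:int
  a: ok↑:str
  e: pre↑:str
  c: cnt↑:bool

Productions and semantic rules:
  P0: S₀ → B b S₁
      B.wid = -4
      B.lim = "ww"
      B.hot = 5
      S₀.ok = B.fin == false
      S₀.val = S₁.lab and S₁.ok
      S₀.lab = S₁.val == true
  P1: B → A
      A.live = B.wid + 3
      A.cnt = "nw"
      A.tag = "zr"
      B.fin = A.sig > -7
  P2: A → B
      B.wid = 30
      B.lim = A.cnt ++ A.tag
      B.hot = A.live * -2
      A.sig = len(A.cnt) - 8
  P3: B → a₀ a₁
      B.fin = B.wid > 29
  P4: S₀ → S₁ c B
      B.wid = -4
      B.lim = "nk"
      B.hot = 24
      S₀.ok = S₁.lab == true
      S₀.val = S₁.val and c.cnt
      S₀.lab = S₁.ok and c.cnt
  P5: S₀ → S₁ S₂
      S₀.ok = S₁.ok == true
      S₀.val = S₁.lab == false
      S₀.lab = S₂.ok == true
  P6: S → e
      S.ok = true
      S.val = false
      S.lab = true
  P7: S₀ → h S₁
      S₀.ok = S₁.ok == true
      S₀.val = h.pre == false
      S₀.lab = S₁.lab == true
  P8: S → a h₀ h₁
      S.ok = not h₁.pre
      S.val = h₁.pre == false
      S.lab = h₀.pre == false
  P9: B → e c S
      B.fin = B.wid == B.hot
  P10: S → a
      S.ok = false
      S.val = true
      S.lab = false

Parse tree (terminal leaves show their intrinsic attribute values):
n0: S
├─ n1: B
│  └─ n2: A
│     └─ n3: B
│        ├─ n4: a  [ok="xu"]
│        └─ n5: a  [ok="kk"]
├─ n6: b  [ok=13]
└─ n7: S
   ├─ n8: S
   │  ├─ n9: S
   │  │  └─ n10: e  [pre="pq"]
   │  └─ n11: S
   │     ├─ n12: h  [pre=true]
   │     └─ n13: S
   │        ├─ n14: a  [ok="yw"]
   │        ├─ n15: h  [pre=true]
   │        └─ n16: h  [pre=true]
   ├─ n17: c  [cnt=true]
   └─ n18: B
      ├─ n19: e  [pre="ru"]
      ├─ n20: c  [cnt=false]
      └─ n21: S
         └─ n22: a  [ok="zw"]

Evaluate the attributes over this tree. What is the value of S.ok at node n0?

false

1. n1.wid = -4  [-4]
2. n1.lim = "ww"  ["ww"]
3. n1.hot = 5  [5]
4. n2.live = -1  [B.wid + 3]
5. n2.cnt = "nw"  ["nw"]
6. n2.tag = "zr"  ["zr"]
7. n3.wid = 30  [30]
8. n3.lim = "nwzr"  [A.cnt ++ A.tag]
9. n3.hot = 2  [A.live * -2]
10. n4.ok = "xu"  [terminal]
11. n5.ok = "kk"  [terminal]
12. n3.fin = true  [B.wid > 29]
13. n2.sig = -6  [len(A.cnt) - 8]
14. n1.fin = true  [A.sig > -7]
15. n6.ok = 13  [terminal]
16. n10.pre = "pq"  [terminal]
17. n9.ok = true  [true]
18. n9.val = false  [false]
19. n9.lab = true  [true]
20. n12.pre = true  [terminal]
21. n14.ok = "yw"  [terminal]
22. n15.pre = true  [terminal]
23. n16.pre = true  [terminal]
24. n13.ok = false  [not h₁.pre]
25. n13.val = false  [h₁.pre == false]
26. n13.lab = false  [h₀.pre == false]
27. n11.ok = false  [S₁.ok == true]
28. n11.val = false  [h.pre == false]
29. n11.lab = false  [S₁.lab == true]
30. n8.ok = true  [S₁.ok == true]
31. n8.val = false  [S₁.lab == false]
32. n8.lab = false  [S₂.ok == true]
33. n17.cnt = true  [terminal]
34. n18.wid = -4  [-4]
35. n18.lim = "nk"  ["nk"]
36. n18.hot = 24  [24]
37. n19.pre = "ru"  [terminal]
38. n20.cnt = false  [terminal]
39. n22.ok = "zw"  [terminal]
40. n21.ok = false  [false]
41. n21.val = true  [true]
42. n21.lab = false  [false]
43. n18.fin = false  [B.wid == B.hot]
44. n7.ok = false  [S₁.lab == true]
45. n7.val = false  [S₁.val and c.cnt]
46. n7.lab = true  [S₁.ok and c.cnt]
47. n0.ok = false  [B.fin == false]
48. n0.val = false  [S₁.lab and S₁.ok]
49. n0.lab = false  [S₁.val == true]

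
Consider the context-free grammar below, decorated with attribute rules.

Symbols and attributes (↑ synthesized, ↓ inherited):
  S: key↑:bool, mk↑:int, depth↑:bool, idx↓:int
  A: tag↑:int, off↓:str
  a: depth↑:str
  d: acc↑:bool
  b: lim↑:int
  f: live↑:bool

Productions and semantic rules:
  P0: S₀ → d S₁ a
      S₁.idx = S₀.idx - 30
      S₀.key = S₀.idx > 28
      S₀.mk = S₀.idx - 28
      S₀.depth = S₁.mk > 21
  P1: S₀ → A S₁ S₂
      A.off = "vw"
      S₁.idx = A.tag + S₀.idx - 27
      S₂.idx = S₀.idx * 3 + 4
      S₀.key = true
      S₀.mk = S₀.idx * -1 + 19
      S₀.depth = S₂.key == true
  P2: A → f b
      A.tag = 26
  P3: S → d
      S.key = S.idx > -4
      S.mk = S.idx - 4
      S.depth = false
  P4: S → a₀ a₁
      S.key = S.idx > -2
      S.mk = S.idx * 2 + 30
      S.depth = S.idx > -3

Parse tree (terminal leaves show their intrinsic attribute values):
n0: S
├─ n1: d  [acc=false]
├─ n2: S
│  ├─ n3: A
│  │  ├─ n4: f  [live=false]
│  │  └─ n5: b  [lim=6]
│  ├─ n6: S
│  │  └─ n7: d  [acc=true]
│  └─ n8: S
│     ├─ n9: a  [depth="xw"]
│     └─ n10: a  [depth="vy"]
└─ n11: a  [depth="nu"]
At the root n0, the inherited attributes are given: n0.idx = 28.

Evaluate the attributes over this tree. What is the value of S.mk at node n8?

26

1. n0.idx = 28  [given at root]
2. n1.acc = false  [terminal]
3. n2.idx = -2  [S₀.idx - 30]
4. n3.off = "vw"  ["vw"]
5. n4.live = false  [terminal]
6. n5.lim = 6  [terminal]
7. n3.tag = 26  [26]
8. n6.idx = -3  [A.tag + S₀.idx - 27]
9. n7.acc = true  [terminal]
10. n6.key = true  [S.idx > -4]
11. n6.mk = -7  [S.idx - 4]
12. n6.depth = false  [false]
13. n8.idx = -2  [S₀.idx * 3 + 4]
14. n9.depth = "xw"  [terminal]
15. n10.depth = "vy"  [terminal]
16. n8.key = false  [S.idx > -2]
17. n8.mk = 26  [S.idx * 2 + 30]
18. n8.depth = true  [S.idx > -3]
19. n2.key = true  [true]
20. n2.mk = 21  [S₀.idx * -1 + 19]
21. n2.depth = false  [S₂.key == true]
22. n11.depth = "nu"  [terminal]
23. n0.key = false  [S₀.idx > 28]
24. n0.mk = 0  [S₀.idx - 28]
25. n0.depth = false  [S₁.mk > 21]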